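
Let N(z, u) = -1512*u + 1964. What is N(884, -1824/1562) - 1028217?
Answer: -800124649/781 ≈ -1.0245e+6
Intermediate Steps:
N(z, u) = 1964 - 1512*u
N(884, -1824/1562) - 1028217 = (1964 - (-2757888)/1562) - 1028217 = (1964 - 1512*(-912/781)) - 1028217 = (1964 + 1378944/781) - 1028217 = 2912828/781 - 1028217 = -800124649/781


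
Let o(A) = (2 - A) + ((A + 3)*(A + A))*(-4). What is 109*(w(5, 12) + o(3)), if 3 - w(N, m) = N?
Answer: -16023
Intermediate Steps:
w(N, m) = 3 - N
o(A) = 2 - A - 8*A*(3 + A) (o(A) = (2 - A) + ((3 + A)*(2*A))*(-4) = (2 - A) + (2*A*(3 + A))*(-4) = (2 - A) - 8*A*(3 + A) = 2 - A - 8*A*(3 + A))
109*(w(5, 12) + o(3)) = 109*((3 - 1*5) + (2 - 25*3 - 8*3²)) = 109*((3 - 5) + (2 - 75 - 8*9)) = 109*(-2 + (2 - 75 - 72)) = 109*(-2 - 145) = 109*(-147) = -16023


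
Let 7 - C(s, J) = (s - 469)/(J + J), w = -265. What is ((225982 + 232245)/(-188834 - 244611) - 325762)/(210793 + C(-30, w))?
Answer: -4989079680534/3228399526063 ≈ -1.5454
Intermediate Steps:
C(s, J) = 7 - (-469 + s)/(2*J) (C(s, J) = 7 - (s - 469)/(J + J) = 7 - (-469 + s)/(2*J))
((225982 + 232245)/(-188834 - 244611) - 325762)/(210793 + C(-30, w)) = ((225982 + 232245)/(-188834 - 244611) - 325762)/(210793 + (1/2)*(469 - 1*(-30) + 14*(-265))/(-265)) = (458227/(-433445) - 325762)/(210793 + (1/2)*(-1/265)*(469 + 30 - 3710)) = (458227*(-1/433445) - 325762)/(210793 + (1/2)*(-1/265)*(-3211)) = (-458227/433445 - 325762)/(210793 + 3211/530) = -141200368317/(433445*111723501/530) = -141200368317/433445*530/111723501 = -4989079680534/3228399526063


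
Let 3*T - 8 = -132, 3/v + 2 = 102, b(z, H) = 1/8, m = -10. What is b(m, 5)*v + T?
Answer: -99191/2400 ≈ -41.330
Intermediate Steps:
b(z, H) = ⅛
v = 3/100 (v = 3/(-2 + 102) = 3/100 ≈ 0.030000)
T = -124/3 (T = 8/3 + (⅓)*(-132) = 8/3 - 44 = -124/3 ≈ -41.333)
b(m, 5)*v + T = (⅛)*(3/100) - 124/3 = 3/800 - 124/3 = -99191/2400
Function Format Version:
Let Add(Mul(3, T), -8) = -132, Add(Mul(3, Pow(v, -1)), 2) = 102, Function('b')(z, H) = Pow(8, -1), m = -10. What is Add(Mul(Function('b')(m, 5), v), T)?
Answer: Rational(-99191, 2400) ≈ -41.330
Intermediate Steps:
Function('b')(z, H) = Rational(1, 8)
v = Rational(3, 100) (v = Mul(3, Pow(Add(-2, 102), -1)) = Mul(3, Pow(100, -1)) = Mul(3, Rational(1, 100)) = Rational(3, 100) ≈ 0.030000)
T = Rational(-124, 3) (T = Add(Rational(8, 3), Mul(Rational(1, 3), -132)) = Add(Rational(8, 3), -44) = Rational(-124, 3) ≈ -41.333)
Add(Mul(Function('b')(m, 5), v), T) = Add(Mul(Rational(1, 8), Rational(3, 100)), Rational(-124, 3)) = Add(Rational(3, 800), Rational(-124, 3)) = Rational(-99191, 2400)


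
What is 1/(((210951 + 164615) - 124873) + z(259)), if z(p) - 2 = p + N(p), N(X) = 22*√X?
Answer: 1037/260238780 - √259/2862626580 ≈ 3.9792e-6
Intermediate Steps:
z(p) = 2 + p + 22*√p (z(p) = 2 + (p + 22*√p) = 2 + p + 22*√p)
1/(((210951 + 164615) - 124873) + z(259)) = 1/(((210951 + 164615) - 124873) + (2 + 259 + 22*√259)) = 1/((375566 - 124873) + (261 + 22*√259)) = 1/(250693 + (261 + 22*√259)) = 1/(250954 + 22*√259)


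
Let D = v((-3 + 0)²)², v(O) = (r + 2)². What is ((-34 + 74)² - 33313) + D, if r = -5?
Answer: -31632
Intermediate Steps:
v(O) = 9 (v(O) = (-5 + 2)² = (-3)² = 9)
D = 81 (D = 9² = 81)
((-34 + 74)² - 33313) + D = ((-34 + 74)² - 33313) + 81 = (40² - 33313) + 81 = (1600 - 33313) + 81 = -31713 + 81 = -31632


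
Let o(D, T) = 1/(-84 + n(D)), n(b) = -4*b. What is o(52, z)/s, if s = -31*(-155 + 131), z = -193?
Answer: -1/217248 ≈ -4.6030e-6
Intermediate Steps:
o(D, T) = 1/(-84 - 4*D)
s = 744 (s = -31*(-24) = 744)
o(52, z)/s = -1/(84 + 4*52)/744 = -1/(84 + 208)*(1/744) = -1/292*(1/744) = -1*1/292*(1/744) = -1/292*1/744 = -1/217248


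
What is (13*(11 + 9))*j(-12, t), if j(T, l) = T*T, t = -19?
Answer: 37440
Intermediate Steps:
j(T, l) = T**2
(13*(11 + 9))*j(-12, t) = (13*(11 + 9))*(-12)**2 = (13*20)*144 = 260*144 = 37440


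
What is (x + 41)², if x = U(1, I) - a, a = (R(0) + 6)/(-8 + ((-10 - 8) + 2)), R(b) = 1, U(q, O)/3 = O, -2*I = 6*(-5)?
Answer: 4289041/576 ≈ 7446.3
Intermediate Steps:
I = 15 (I = -3*(-5) = -½*(-30) = 15)
U(q, O) = 3*O
a = -7/24 (a = (1 + 6)/(-8 + ((-10 - 8) + 2)) = 7/(-8 + (-18 + 2)) = 7/(-8 - 16) = 7/(-24) = 7*(-1/24) = -7/24 ≈ -0.29167)
x = 1087/24 (x = 3*15 - 1*(-7/24) = 45 + 7/24 = 1087/24 ≈ 45.292)
(x + 41)² = (1087/24 + 41)² = (2071/24)² = 4289041/576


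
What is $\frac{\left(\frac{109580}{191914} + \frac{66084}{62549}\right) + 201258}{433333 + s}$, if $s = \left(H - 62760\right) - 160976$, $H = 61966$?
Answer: $\frac{1207963180988492}{1629925034606259} \approx 0.74112$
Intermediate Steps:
$s = -161770$ ($s = \left(61966 - 62760\right) - 160976 = -794 - 160976 = -161770$)
$\frac{\left(\frac{109580}{191914} + \frac{66084}{62549}\right) + 201258}{433333 + s} = \frac{\left(\frac{109580}{191914} + \frac{66084}{62549}\right) + 201258}{433333 - 161770} = \frac{\left(109580 \cdot \frac{1}{191914} + 66084 \cdot \frac{1}{62549}\right) + 201258}{271563} = \left(\left(\frac{54790}{95957} + \frac{66084}{62549}\right) + 201258\right) \frac{1}{271563} = \left(\frac{9768282098}{6002014393} + 201258\right) \frac{1}{271563} = \frac{1207963180988492}{6002014393} \cdot \frac{1}{271563} = \frac{1207963180988492}{1629925034606259}$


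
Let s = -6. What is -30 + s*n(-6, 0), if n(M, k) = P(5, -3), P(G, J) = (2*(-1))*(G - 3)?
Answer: -6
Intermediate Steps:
P(G, J) = 6 - 2*G (P(G, J) = -2*(-3 + G) = 6 - 2*G)
n(M, k) = -4 (n(M, k) = 6 - 2*5 = 6 - 10 = -4)
-30 + s*n(-6, 0) = -30 - 6*(-4) = -30 + 24 = -6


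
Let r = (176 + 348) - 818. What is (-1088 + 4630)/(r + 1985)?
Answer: 3542/1691 ≈ 2.0946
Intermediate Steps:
r = -294 (r = 524 - 818 = -294)
(-1088 + 4630)/(r + 1985) = (-1088 + 4630)/(-294 + 1985) = 3542/1691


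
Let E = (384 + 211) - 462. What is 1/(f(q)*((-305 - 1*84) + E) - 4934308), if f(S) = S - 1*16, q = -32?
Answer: -1/4922020 ≈ -2.0317e-7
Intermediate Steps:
E = 133 (E = 595 - 462 = 133)
f(S) = -16 + S (f(S) = S - 16 = -16 + S)
1/(f(q)*((-305 - 1*84) + E) - 4934308) = 1/((-16 - 32)*((-305 - 1*84) + 133) - 4934308) = 1/(-48*((-305 - 84) + 133) - 4934308) = 1/(-48*(-389 + 133) - 4934308) = 1/(-48*(-256) - 4934308) = 1/(12288 - 4934308) = 1/(-4922020) = -1/4922020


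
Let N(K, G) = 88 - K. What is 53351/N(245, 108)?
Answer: -53351/157 ≈ -339.82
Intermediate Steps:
53351/N(245, 108) = 53351/(88 - 1*245) = 53351/(88 - 245) = 53351/(-157) = 53351*(-1/157) = -53351/157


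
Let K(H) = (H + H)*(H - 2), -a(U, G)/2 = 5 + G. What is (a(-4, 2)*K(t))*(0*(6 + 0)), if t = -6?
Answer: 0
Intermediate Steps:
a(U, G) = -10 - 2*G (a(U, G) = -2*(5 + G) = -10 - 2*G)
K(H) = 2*H*(-2 + H) (K(H) = (2*H)*(-2 + H) = 2*H*(-2 + H))
(a(-4, 2)*K(t))*(0*(6 + 0)) = ((-10 - 2*2)*(2*(-6)*(-2 - 6)))*(0*(6 + 0)) = ((-10 - 4)*(2*(-6)*(-8)))*(0*6) = -14*96*0 = -1344*0 = 0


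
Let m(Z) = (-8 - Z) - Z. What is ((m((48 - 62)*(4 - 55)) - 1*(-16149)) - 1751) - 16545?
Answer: -3583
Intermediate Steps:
m(Z) = -8 - 2*Z
((m((48 - 62)*(4 - 55)) - 1*(-16149)) - 1751) - 16545 = (((-8 - 2*(48 - 62)*(4 - 55)) - 1*(-16149)) - 1751) - 16545 = (((-8 - (-28)*(-51)) + 16149) - 1751) - 16545 = (((-8 - 2*714) + 16149) - 1751) - 16545 = (((-8 - 1428) + 16149) - 1751) - 16545 = ((-1436 + 16149) - 1751) - 16545 = (14713 - 1751) - 16545 = 12962 - 16545 = -3583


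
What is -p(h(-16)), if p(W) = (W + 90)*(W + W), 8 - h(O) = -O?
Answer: 1312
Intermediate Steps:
h(O) = 8 + O (h(O) = 8 - (-1)*O = 8 + O)
p(W) = 2*W*(90 + W) (p(W) = (90 + W)*(2*W) = 2*W*(90 + W))
-p(h(-16)) = -2*(8 - 16)*(90 + (8 - 16)) = -2*(-8)*(90 - 8) = -2*(-8)*82 = -1*(-1312) = 1312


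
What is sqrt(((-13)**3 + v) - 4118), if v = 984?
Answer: I*sqrt(5331) ≈ 73.014*I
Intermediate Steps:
sqrt(((-13)**3 + v) - 4118) = sqrt(((-13)**3 + 984) - 4118) = sqrt((-2197 + 984) - 4118) = sqrt(-1213 - 4118) = sqrt(-5331) = I*sqrt(5331)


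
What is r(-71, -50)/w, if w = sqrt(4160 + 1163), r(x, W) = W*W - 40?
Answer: 2460*sqrt(5323)/5323 ≈ 33.718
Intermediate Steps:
r(x, W) = -40 + W**2 (r(x, W) = W**2 - 40 = -40 + W**2)
w = sqrt(5323) ≈ 72.959
r(-71, -50)/w = (-40 + (-50)**2)/(sqrt(5323)) = (-40 + 2500)*(sqrt(5323)/5323) = 2460*(sqrt(5323)/5323) = 2460*sqrt(5323)/5323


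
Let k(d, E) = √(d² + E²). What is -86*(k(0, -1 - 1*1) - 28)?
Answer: 2236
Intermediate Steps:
k(d, E) = √(E² + d²)
-86*(k(0, -1 - 1*1) - 28) = -86*(√((-1 - 1*1)² + 0²) - 28) = -86*(√((-1 - 1)² + 0) - 28) = -86*(√((-2)² + 0) - 28) = -86*(√(4 + 0) - 28) = -86*(√4 - 28) = -86*(2 - 28) = -86*(-26) = 2236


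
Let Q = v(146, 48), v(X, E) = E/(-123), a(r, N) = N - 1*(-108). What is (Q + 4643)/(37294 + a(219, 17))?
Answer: 63449/511393 ≈ 0.12407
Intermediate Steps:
a(r, N) = 108 + N (a(r, N) = N + 108 = 108 + N)
v(X, E) = -E/123 (v(X, E) = E*(-1/123) = -E/123)
Q = -16/41 (Q = -1/123*48 = -16/41 ≈ -0.39024)
(Q + 4643)/(37294 + a(219, 17)) = (-16/41 + 4643)/(37294 + (108 + 17)) = 190347/(41*(37294 + 125)) = (190347/41)/37419 = (190347/41)*(1/37419) = 63449/511393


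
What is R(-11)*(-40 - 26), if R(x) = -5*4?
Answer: 1320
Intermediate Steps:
R(x) = -20
R(-11)*(-40 - 26) = -20*(-40 - 26) = -20*(-66) = 1320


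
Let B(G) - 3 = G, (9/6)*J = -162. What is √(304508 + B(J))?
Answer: √304403 ≈ 551.73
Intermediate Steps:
J = -108 (J = (⅔)*(-162) = -108)
B(G) = 3 + G
√(304508 + B(J)) = √(304508 + (3 - 108)) = √(304508 - 105) = √304403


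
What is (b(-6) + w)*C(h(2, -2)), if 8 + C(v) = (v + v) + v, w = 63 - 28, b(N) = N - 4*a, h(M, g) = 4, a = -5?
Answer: 196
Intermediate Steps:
b(N) = 20 + N (b(N) = N - 4*(-5) = N + 20 = 20 + N)
w = 35
C(v) = -8 + 3*v (C(v) = -8 + ((v + v) + v) = -8 + (2*v + v) = -8 + 3*v)
(b(-6) + w)*C(h(2, -2)) = ((20 - 6) + 35)*(-8 + 3*4) = (14 + 35)*(-8 + 12) = 49*4 = 196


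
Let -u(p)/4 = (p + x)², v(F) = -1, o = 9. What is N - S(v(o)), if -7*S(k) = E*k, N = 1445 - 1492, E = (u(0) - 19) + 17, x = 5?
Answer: -227/7 ≈ -32.429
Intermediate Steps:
u(p) = -4*(5 + p)² (u(p) = -4*(p + 5)² = -4*(5 + p)²)
E = -102 (E = (-4*(5 + 0)² - 19) + 17 = (-4*5² - 19) + 17 = (-4*25 - 19) + 17 = (-100 - 19) + 17 = -119 + 17 = -102)
N = -47
S(k) = 102*k/7 (S(k) = -(-102)*k/7 = 102*k/7)
N - S(v(o)) = -47 - 102*(-1)/7 = -47 - 1*(-102/7) = -47 + 102/7 = -227/7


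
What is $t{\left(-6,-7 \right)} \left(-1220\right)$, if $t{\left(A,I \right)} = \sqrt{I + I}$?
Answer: $- 1220 i \sqrt{14} \approx - 4564.8 i$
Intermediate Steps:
$t{\left(A,I \right)} = \sqrt{2} \sqrt{I}$ ($t{\left(A,I \right)} = \sqrt{2 I} = \sqrt{2} \sqrt{I}$)
$t{\left(-6,-7 \right)} \left(-1220\right) = \sqrt{2} \sqrt{-7} \left(-1220\right) = \sqrt{2} i \sqrt{7} \left(-1220\right) = i \sqrt{14} \left(-1220\right) = - 1220 i \sqrt{14}$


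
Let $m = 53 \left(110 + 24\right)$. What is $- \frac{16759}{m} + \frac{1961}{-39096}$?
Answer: $- \frac{334568443}{138829896} \approx -2.4099$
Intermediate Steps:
$m = 7102$ ($m = 53 \cdot 134 = 7102$)
$- \frac{16759}{m} + \frac{1961}{-39096} = - \frac{16759}{7102} + \frac{1961}{-39096} = \left(-16759\right) \frac{1}{7102} + 1961 \left(- \frac{1}{39096}\right) = - \frac{16759}{7102} - \frac{1961}{39096} = - \frac{334568443}{138829896}$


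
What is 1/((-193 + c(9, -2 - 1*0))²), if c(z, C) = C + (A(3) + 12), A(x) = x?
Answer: 1/32400 ≈ 3.0864e-5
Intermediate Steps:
c(z, C) = 15 + C (c(z, C) = C + (3 + 12) = C + 15 = 15 + C)
1/((-193 + c(9, -2 - 1*0))²) = 1/((-193 + (15 + (-2 - 1*0)))²) = 1/((-193 + (15 + (-2 + 0)))²) = 1/((-193 + (15 - 2))²) = 1/((-193 + 13)²) = 1/((-180)²) = 1/32400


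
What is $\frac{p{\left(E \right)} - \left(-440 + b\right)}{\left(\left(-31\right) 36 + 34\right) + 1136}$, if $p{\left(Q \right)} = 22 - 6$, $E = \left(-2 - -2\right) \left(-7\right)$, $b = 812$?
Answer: $- \frac{178}{27} \approx -6.5926$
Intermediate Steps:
$E = 0$ ($E = \left(-2 + 2\right) \left(-7\right) = 0 \left(-7\right) = 0$)
$p{\left(Q \right)} = 16$
$\frac{p{\left(E \right)} - \left(-440 + b\right)}{\left(\left(-31\right) 36 + 34\right) + 1136} = \frac{16 + \left(440 - 812\right)}{\left(\left(-31\right) 36 + 34\right) + 1136} = \frac{16 + \left(440 - 812\right)}{\left(-1116 + 34\right) + 1136} = \frac{16 - 372}{-1082 + 1136} = - \frac{356}{54} = \left(-356\right) \frac{1}{54} = - \frac{178}{27}$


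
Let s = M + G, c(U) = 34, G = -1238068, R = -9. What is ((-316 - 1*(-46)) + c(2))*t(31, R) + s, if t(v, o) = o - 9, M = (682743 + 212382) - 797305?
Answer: -1136000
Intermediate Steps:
M = 97820 (M = 895125 - 797305 = 97820)
t(v, o) = -9 + o
s = -1140248 (s = 97820 - 1238068 = -1140248)
((-316 - 1*(-46)) + c(2))*t(31, R) + s = ((-316 - 1*(-46)) + 34)*(-9 - 9) - 1140248 = ((-316 + 46) + 34)*(-18) - 1140248 = (-270 + 34)*(-18) - 1140248 = -236*(-18) - 1140248 = 4248 - 1140248 = -1136000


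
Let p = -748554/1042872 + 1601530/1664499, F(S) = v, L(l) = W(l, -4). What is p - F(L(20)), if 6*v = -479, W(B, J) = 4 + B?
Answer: 23167277599961/289309900188 ≈ 80.078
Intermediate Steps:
v = -479/6 (v = (1/6)*(-479) = -479/6 ≈ -79.833)
L(l) = 4 + l
F(S) = -479/6
p = 70703901619/289309900188 (p = -748554*1/1042872 + 1601530*(1/1664499) = -124759/173812 + 1601530/1664499 = 70703901619/289309900188 ≈ 0.24439)
p - F(L(20)) = 70703901619/289309900188 - 1*(-479/6) = 70703901619/289309900188 + 479/6 = 23167277599961/289309900188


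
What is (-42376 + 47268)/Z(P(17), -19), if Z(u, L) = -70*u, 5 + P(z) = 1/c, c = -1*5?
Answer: 1223/91 ≈ 13.440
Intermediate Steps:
c = -5
P(z) = -26/5 (P(z) = -5 + 1/(-5) = -5 - 1/5 = -26/5)
(-42376 + 47268)/Z(P(17), -19) = (-42376 + 47268)/((-70*(-26/5))) = 4892/364 = 4892*(1/364) = 1223/91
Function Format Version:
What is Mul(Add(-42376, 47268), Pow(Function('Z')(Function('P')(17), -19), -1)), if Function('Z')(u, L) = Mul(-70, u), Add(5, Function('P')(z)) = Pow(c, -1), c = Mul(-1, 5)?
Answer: Rational(1223, 91) ≈ 13.440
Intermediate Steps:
c = -5
Function('P')(z) = Rational(-26, 5) (Function('P')(z) = Add(-5, Pow(-5, -1)) = Add(-5, Rational(-1, 5)) = Rational(-26, 5))
Mul(Add(-42376, 47268), Pow(Function('Z')(Function('P')(17), -19), -1)) = Mul(Add(-42376, 47268), Pow(Mul(-70, Rational(-26, 5)), -1)) = Mul(4892, Pow(364, -1)) = Mul(4892, Rational(1, 364)) = Rational(1223, 91)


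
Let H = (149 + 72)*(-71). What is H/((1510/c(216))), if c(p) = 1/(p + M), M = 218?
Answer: -15691/655340 ≈ -0.023943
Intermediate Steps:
c(p) = 1/(218 + p) (c(p) = 1/(p + 218) = 1/(218 + p))
H = -15691 (H = 221*(-71) = -15691)
H/((1510/c(216))) = -15691*1/(1510*(218 + 216)) = -15691/(1510/(1/434)) = -15691/(1510*434) = -15691/655340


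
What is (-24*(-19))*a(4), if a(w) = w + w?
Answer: 3648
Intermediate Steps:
a(w) = 2*w
(-24*(-19))*a(4) = (-24*(-19))*(2*4) = 456*8 = 3648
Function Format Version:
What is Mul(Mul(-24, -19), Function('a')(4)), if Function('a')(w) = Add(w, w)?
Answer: 3648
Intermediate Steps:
Function('a')(w) = Mul(2, w)
Mul(Mul(-24, -19), Function('a')(4)) = Mul(Mul(-24, -19), Mul(2, 4)) = Mul(456, 8) = 3648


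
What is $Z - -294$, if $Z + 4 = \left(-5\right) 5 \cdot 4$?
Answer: $190$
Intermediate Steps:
$Z = -104$ ($Z = -4 + \left(-5\right) 5 \cdot 4 = -4 - 100 = -104$)
$Z - -294 = -104 - -294 = -104 + 294 = 190$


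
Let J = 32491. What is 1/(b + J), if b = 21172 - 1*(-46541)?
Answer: 1/100204 ≈ 9.9796e-6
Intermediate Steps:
b = 67713 (b = 21172 + 46541 = 67713)
1/(b + J) = 1/(67713 + 32491) = 1/100204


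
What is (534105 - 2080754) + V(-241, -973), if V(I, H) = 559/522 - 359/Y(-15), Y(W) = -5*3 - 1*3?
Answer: -403669904/261 ≈ -1.5466e+6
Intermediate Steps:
Y(W) = -18 (Y(W) = -15 - 3 = -18)
V(I, H) = 5485/261 (V(I, H) = 559/522 - 359/(-18) = 559*(1/522) - 359*(-1/18) = 559/522 + 359/18 = 5485/261)
(534105 - 2080754) + V(-241, -973) = (534105 - 2080754) + 5485/261 = -1546649 + 5485/261 = -403669904/261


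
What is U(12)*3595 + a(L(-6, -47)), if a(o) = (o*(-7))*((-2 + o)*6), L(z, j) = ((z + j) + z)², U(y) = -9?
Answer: -508669113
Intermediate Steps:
L(z, j) = (j + 2*z)² (L(z, j) = ((j + z) + z)² = (j + 2*z)²)
a(o) = -7*o*(-12 + 6*o) (a(o) = (-7*o)*(-12 + 6*o) = -7*o*(-12 + 6*o))
U(12)*3595 + a(L(-6, -47)) = -9*3595 + 42*(-47 + 2*(-6))²*(2 - (-47 + 2*(-6))²) = -32355 + 42*(-47 - 12)²*(2 - (-47 - 12)²) = -32355 + 42*(-59)²*(2 - 1*(-59)²) = -32355 + 42*3481*(2 - 1*3481) = -32355 + 42*3481*(2 - 3481) = -32355 + 42*3481*(-3479) = -32355 - 508636758 = -508669113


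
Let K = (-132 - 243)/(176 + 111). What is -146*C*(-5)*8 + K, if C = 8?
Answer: 13408265/287 ≈ 46719.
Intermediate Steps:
K = -375/287 ≈ -1.3066
-146*C*(-5)*8 + K = -146*8*(-5)*8 - 375/287 = -(-5840)*8 - 375/287 = -146*(-320) - 375/287 = 46720 - 375/287 = 13408265/287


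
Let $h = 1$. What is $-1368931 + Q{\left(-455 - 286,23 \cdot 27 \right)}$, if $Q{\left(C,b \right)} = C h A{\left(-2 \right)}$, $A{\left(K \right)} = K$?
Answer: $-1367449$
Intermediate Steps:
$Q{\left(C,b \right)} = - 2 C$ ($Q{\left(C,b \right)} = C 1 \left(-2\right) = C \left(-2\right) = - 2 C$)
$-1368931 + Q{\left(-455 - 286,23 \cdot 27 \right)} = -1368931 - 2 \left(-455 - 286\right) = -1368931 - -1482 = -1368931 + 1482 = -1367449$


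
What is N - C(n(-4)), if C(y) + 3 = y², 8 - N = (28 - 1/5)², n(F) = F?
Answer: -19446/25 ≈ -777.84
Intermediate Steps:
N = -19121/25 (N = 8 - (28 - 1/5)² = 8 - (28 - 1*⅕)² = 8 - (28 - ⅕)² = 8 - (139/5)² = 8 - 1*19321/25 = 8 - 19321/25 = -19121/25 ≈ -764.84)
C(y) = -3 + y²
N - C(n(-4)) = -19121/25 - (-3 + (-4)²) = -19121/25 - (-3 + 16) = -19121/25 - 1*13 = -19121/25 - 13 = -19446/25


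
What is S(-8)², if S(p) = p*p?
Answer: 4096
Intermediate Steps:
S(p) = p²
S(-8)² = ((-8)²)² = 64² = 4096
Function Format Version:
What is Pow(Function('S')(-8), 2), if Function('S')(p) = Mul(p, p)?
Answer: 4096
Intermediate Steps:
Function('S')(p) = Pow(p, 2)
Pow(Function('S')(-8), 2) = Pow(Pow(-8, 2), 2) = Pow(64, 2) = 4096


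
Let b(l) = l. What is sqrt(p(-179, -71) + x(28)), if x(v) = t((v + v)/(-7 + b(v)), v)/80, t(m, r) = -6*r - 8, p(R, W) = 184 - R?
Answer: 2*sqrt(2255)/5 ≈ 18.995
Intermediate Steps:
t(m, r) = -8 - 6*r
x(v) = -1/10 - 3*v/40 (x(v) = (-8 - 6*v)/80 = (-8 - 6*v)*(1/80) = -1/10 - 3*v/40)
sqrt(p(-179, -71) + x(28)) = sqrt((184 - 1*(-179)) + (-1/10 - 3/40*28)) = sqrt((184 + 179) + (-1/10 - 21/10)) = sqrt(363 - 11/5) = sqrt(1804/5) = 2*sqrt(2255)/5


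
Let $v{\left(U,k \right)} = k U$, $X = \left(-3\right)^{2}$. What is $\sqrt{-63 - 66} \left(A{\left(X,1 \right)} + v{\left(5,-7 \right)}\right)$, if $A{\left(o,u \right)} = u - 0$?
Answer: $- 34 i \sqrt{129} \approx - 386.17 i$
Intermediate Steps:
$X = 9$
$A{\left(o,u \right)} = u$ ($A{\left(o,u \right)} = u + 0 = u$)
$v{\left(U,k \right)} = U k$
$\sqrt{-63 - 66} \left(A{\left(X,1 \right)} + v{\left(5,-7 \right)}\right) = \sqrt{-63 - 66} \left(1 + 5 \left(-7\right)\right) = \sqrt{-129} \left(1 - 35\right) = i \sqrt{129} \left(-34\right) = - 34 i \sqrt{129}$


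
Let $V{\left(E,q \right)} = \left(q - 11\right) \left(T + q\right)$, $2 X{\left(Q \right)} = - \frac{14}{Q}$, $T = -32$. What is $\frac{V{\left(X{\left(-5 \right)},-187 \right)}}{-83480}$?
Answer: $- \frac{21681}{41740} \approx -0.51943$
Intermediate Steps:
$X{\left(Q \right)} = - \frac{7}{Q}$ ($X{\left(Q \right)} = \frac{\left(-14\right) \frac{1}{Q}}{2} = - \frac{7}{Q}$)
$V{\left(E,q \right)} = \left(-32 + q\right) \left(-11 + q\right)$ ($V{\left(E,q \right)} = \left(q - 11\right) \left(-32 + q\right) = \left(-11 + q\right) \left(-32 + q\right) = \left(-32 + q\right) \left(-11 + q\right)$)
$\frac{V{\left(X{\left(-5 \right)},-187 \right)}}{-83480} = \frac{352 + \left(-187\right)^{2} - -8041}{-83480} = \left(352 + 34969 + 8041\right) \left(- \frac{1}{83480}\right) = 43362 \left(- \frac{1}{83480}\right) = - \frac{21681}{41740}$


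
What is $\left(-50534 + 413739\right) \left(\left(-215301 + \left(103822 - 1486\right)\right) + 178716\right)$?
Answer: $23881091955$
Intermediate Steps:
$\left(-50534 + 413739\right) \left(\left(-215301 + \left(103822 - 1486\right)\right) + 178716\right) = 363205 \left(\left(-215301 + \left(103822 - 1486\right)\right) + 178716\right) = 363205 \left(\left(-215301 + 102336\right) + 178716\right) = 363205 \left(-112965 + 178716\right) = 363205 \cdot 65751 = 23881091955$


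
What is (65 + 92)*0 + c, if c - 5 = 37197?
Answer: 37202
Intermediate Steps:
c = 37202 (c = 5 + 37197 = 37202)
(65 + 92)*0 + c = (65 + 92)*0 + 37202 = 157*0 + 37202 = 0 + 37202 = 37202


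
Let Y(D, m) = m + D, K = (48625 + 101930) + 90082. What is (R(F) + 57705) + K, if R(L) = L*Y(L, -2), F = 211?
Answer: 342441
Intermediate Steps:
K = 240637 (K = 150555 + 90082 = 240637)
Y(D, m) = D + m
R(L) = L*(-2 + L) (R(L) = L*(L - 2) = L*(-2 + L))
(R(F) + 57705) + K = (211*(-2 + 211) + 57705) + 240637 = (211*209 + 57705) + 240637 = (44099 + 57705) + 240637 = 101804 + 240637 = 342441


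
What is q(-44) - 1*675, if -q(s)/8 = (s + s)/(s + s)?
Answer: -683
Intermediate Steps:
q(s) = -8 (q(s) = -8*(s + s)/(s + s) = -8*2*s/(2*s) = -8*2*s*1/(2*s) = -8*1 = -8)
q(-44) - 1*675 = -8 - 1*675 = -8 - 675 = -683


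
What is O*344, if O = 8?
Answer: 2752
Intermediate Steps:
O*344 = 8*344 = 2752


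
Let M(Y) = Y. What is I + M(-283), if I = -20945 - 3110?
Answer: -24338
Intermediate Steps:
I = -24055
I + M(-283) = -24055 - 283 = -24338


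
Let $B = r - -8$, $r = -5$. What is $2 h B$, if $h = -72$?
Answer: $-432$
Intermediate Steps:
$B = 3$ ($B = -5 - -8 = -5 + 8 = 3$)
$2 h B = 2 \left(-72\right) 3 = \left(-144\right) 3 = -432$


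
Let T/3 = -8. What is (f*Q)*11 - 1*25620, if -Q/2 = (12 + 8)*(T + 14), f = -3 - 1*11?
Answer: -87220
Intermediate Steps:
f = -14 (f = -3 - 11 = -14)
T = -24 (T = 3*(-8) = -24)
Q = 400 (Q = -2*(12 + 8)*(-24 + 14) = -40*(-10) = -2*(-200) = 400)
(f*Q)*11 - 1*25620 = -14*400*11 - 1*25620 = -5600*11 - 25620 = -61600 - 25620 = -87220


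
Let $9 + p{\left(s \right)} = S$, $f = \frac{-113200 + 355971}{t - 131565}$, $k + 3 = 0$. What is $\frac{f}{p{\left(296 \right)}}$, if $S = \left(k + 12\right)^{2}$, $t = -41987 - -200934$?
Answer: $\frac{242771}{1971504} \approx 0.12314$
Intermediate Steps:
$t = 158947$ ($t = -41987 + 200934 = 158947$)
$k = -3$ ($k = -3 + 0 = -3$)
$f = \frac{242771}{27382}$ ($f = \frac{-113200 + 355971}{158947 - 131565} = \frac{242771}{27382} \approx 8.8661$)
$S = 81$ ($S = \left(-3 + 12\right)^{2} = 9^{2} = 81$)
$p{\left(s \right)} = 72$ ($p{\left(s \right)} = -9 + 81 = 72$)
$\frac{f}{p{\left(296 \right)}} = \frac{242771}{27382 \cdot 72} = \frac{242771}{27382} \cdot \frac{1}{72} = \frac{242771}{1971504}$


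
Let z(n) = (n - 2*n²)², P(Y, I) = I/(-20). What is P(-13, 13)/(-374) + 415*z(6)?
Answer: 13521895213/7480 ≈ 1.8077e+6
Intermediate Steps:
P(Y, I) = -I/20 (P(Y, I) = I*(-1/20) = -I/20)
P(-13, 13)/(-374) + 415*z(6) = -1/20*13/(-374) + 415*(6²*(-1 + 2*6)²) = -13/20*(-1/374) + 415*(36*(-1 + 12)²) = 13/7480 + 415*(36*11²) = 13/7480 + 415*(36*121) = 13/7480 + 415*4356 = 13/7480 + 1807740 = 13521895213/7480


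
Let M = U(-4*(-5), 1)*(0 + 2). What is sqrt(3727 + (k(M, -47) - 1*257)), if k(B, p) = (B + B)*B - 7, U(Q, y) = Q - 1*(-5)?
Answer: sqrt(8463) ≈ 91.995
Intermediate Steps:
U(Q, y) = 5 + Q (U(Q, y) = Q + 5 = 5 + Q)
M = 50 (M = (5 - 4*(-5))*(0 + 2) = (5 + 20)*2 = 25*2 = 50)
k(B, p) = -7 + 2*B**2 (k(B, p) = (2*B)*B - 7 = 2*B**2 - 7 = -7 + 2*B**2)
sqrt(3727 + (k(M, -47) - 1*257)) = sqrt(3727 + ((-7 + 2*50**2) - 1*257)) = sqrt(3727 + ((-7 + 2*2500) - 257)) = sqrt(3727 + ((-7 + 5000) - 257)) = sqrt(3727 + (4993 - 257)) = sqrt(3727 + 4736) = sqrt(8463)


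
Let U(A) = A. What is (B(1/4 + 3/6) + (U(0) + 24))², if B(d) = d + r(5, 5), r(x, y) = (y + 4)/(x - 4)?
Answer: 18225/16 ≈ 1139.1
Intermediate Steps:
r(x, y) = (4 + y)/(-4 + x)
B(d) = 9 + d (B(d) = d + (4 + 5)/(-4 + 5) = d + 9/1 = d + 1*9 = d + 9 = 9 + d)
(B(1/4 + 3/6) + (U(0) + 24))² = ((9 + (1/4 + 3/6)) + (0 + 24))² = ((9 + (1*(¼) + 3*(⅙))) + 24)² = ((9 + (¼ + ½)) + 24)² = ((9 + ¾) + 24)² = (39/4 + 24)² = (135/4)² = 18225/16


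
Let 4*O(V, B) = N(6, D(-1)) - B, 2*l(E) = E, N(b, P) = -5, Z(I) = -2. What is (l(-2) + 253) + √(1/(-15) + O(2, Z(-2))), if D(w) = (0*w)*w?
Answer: 252 + 7*I*√15/30 ≈ 252.0 + 0.9037*I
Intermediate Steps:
D(w) = 0 (D(w) = 0*w = 0)
l(E) = E/2
O(V, B) = -5/4 - B/4 (O(V, B) = (-5 - B)/4 = -5/4 - B/4)
(l(-2) + 253) + √(1/(-15) + O(2, Z(-2))) = ((½)*(-2) + 253) + √(1/(-15) + (-5/4 - ¼*(-2))) = (-1 + 253) + √(-1/15 + (-5/4 + ½)) = 252 + √(-1/15 - ¾) = 252 + √(-49/60) = 252 + 7*I*√15/30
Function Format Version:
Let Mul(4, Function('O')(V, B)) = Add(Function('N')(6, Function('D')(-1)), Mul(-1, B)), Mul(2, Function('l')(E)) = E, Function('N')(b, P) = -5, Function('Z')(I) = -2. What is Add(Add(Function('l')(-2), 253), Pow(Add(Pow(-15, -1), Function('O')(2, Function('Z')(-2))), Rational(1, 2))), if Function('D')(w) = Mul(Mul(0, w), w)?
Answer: Add(252, Mul(Rational(7, 30), I, Pow(15, Rational(1, 2)))) ≈ Add(252.00, Mul(0.90370, I))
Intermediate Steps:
Function('D')(w) = 0 (Function('D')(w) = Mul(0, w) = 0)
Function('l')(E) = Mul(Rational(1, 2), E)
Function('O')(V, B) = Add(Rational(-5, 4), Mul(Rational(-1, 4), B)) (Function('O')(V, B) = Mul(Rational(1, 4), Add(-5, Mul(-1, B))) = Add(Rational(-5, 4), Mul(Rational(-1, 4), B)))
Add(Add(Function('l')(-2), 253), Pow(Add(Pow(-15, -1), Function('O')(2, Function('Z')(-2))), Rational(1, 2))) = Add(Add(Mul(Rational(1, 2), -2), 253), Pow(Add(Pow(-15, -1), Add(Rational(-5, 4), Mul(Rational(-1, 4), -2))), Rational(1, 2))) = Add(Add(-1, 253), Pow(Add(Rational(-1, 15), Add(Rational(-5, 4), Rational(1, 2))), Rational(1, 2))) = Add(252, Pow(Add(Rational(-1, 15), Rational(-3, 4)), Rational(1, 2))) = Add(252, Pow(Rational(-49, 60), Rational(1, 2))) = Add(252, Mul(Rational(7, 30), I, Pow(15, Rational(1, 2))))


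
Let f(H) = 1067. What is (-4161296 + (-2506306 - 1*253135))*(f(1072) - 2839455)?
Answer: 19643736851956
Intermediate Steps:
(-4161296 + (-2506306 - 1*253135))*(f(1072) - 2839455) = (-4161296 + (-2506306 - 1*253135))*(1067 - 2839455) = (-4161296 + (-2506306 - 253135))*(-2838388) = (-4161296 - 2759441)*(-2838388) = -6920737*(-2838388) = 19643736851956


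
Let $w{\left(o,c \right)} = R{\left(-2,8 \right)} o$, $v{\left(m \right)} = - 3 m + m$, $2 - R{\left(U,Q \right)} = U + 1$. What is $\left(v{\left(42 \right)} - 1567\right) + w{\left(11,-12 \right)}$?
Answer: $-1618$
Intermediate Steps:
$R{\left(U,Q \right)} = 1 - U$ ($R{\left(U,Q \right)} = 2 - \left(U + 1\right) = 2 - \left(1 + U\right) = 1 - U$)
$v{\left(m \right)} = - 2 m$
$w{\left(o,c \right)} = 3 o$ ($w{\left(o,c \right)} = \left(1 - -2\right) o = \left(1 + 2\right) o = 3 o$)
$\left(v{\left(42 \right)} - 1567\right) + w{\left(11,-12 \right)} = \left(\left(-2\right) 42 - 1567\right) + 3 \cdot 11 = \left(-84 - 1567\right) + 33 = -1651 + 33 = -1618$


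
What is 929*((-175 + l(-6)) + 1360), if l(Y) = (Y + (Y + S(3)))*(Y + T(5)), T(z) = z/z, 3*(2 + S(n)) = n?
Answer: 1161250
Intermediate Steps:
S(n) = -2 + n/3
T(z) = 1
l(Y) = (1 + Y)*(-1 + 2*Y) (l(Y) = (Y + (Y + (-2 + (1/3)*3)))*(Y + 1) = (Y + (Y + (-2 + 1)))*(1 + Y) = (Y + (Y - 1))*(1 + Y) = (Y + (-1 + Y))*(1 + Y) = (-1 + 2*Y)*(1 + Y) = (1 + Y)*(-1 + 2*Y))
929*((-175 + l(-6)) + 1360) = 929*((-175 + (-1 - 6 + 2*(-6)**2)) + 1360) = 929*((-175 + (-1 - 6 + 2*36)) + 1360) = 929*((-175 + (-1 - 6 + 72)) + 1360) = 929*((-175 + 65) + 1360) = 929*(-110 + 1360) = 929*1250 = 1161250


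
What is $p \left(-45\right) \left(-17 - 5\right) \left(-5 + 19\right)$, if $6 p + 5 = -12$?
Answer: $-39270$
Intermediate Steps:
$p = - \frac{17}{6}$ ($p = - \frac{5}{6} + \frac{1}{6} \left(-12\right) = - \frac{5}{6} - 2 = - \frac{17}{6} \approx -2.8333$)
$p \left(-45\right) \left(-17 - 5\right) \left(-5 + 19\right) = \left(- \frac{17}{6}\right) \left(-45\right) \left(-17 - 5\right) \left(-5 + 19\right) = \frac{255 \left(\left(-22\right) 14\right)}{2} = \frac{255}{2} \left(-308\right) = -39270$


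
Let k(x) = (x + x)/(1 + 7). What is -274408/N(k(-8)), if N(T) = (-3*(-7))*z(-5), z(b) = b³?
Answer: 274408/2625 ≈ 104.54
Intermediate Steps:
k(x) = x/4 (k(x) = (2*x)/8 = (2*x)*(⅛) = x/4)
N(T) = -2625 (N(T) = -3*(-7)*(-5)³ = 21*(-125) = -2625)
-274408/N(k(-8)) = -274408/(-2625) = -274408*(-1/2625) = 274408/2625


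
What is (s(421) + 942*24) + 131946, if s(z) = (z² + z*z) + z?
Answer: 509457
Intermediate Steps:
s(z) = z + 2*z² (s(z) = (z² + z²) + z = 2*z² + z = z + 2*z²)
(s(421) + 942*24) + 131946 = (421*(1 + 2*421) + 942*24) + 131946 = (421*(1 + 842) + 22608) + 131946 = (421*843 + 22608) + 131946 = (354903 + 22608) + 131946 = 377511 + 131946 = 509457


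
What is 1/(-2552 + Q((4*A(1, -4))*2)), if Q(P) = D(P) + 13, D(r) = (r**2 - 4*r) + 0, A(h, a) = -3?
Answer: -1/1867 ≈ -0.00053562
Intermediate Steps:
D(r) = r**2 - 4*r
Q(P) = 13 + P*(-4 + P) (Q(P) = P*(-4 + P) + 13 = 13 + P*(-4 + P))
1/(-2552 + Q((4*A(1, -4))*2)) = 1/(-2552 + (13 + ((4*(-3))*2)*(-4 + (4*(-3))*2))) = 1/(-2552 + (13 + (-12*2)*(-4 - 12*2))) = 1/(-2552 + (13 - 24*(-4 - 24))) = 1/(-2552 + (13 - 24*(-28))) = 1/(-2552 + (13 + 672)) = 1/(-2552 + 685) = 1/(-1867) = -1/1867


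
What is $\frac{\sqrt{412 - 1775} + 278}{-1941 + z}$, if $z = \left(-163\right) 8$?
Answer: $- \frac{278}{3245} - \frac{i \sqrt{1363}}{3245} \approx -0.08567 - 0.011377 i$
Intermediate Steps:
$z = -1304$
$\frac{\sqrt{412 - 1775} + 278}{-1941 + z} = \frac{\sqrt{412 - 1775} + 278}{-1941 - 1304} = \frac{\sqrt{-1363} + 278}{-3245} = \left(i \sqrt{1363} + 278\right) \left(- \frac{1}{3245}\right) = \left(278 + i \sqrt{1363}\right) \left(- \frac{1}{3245}\right) = - \frac{278}{3245} - \frac{i \sqrt{1363}}{3245}$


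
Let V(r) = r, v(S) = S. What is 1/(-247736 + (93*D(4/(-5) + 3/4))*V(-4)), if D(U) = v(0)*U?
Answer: -1/247736 ≈ -4.0366e-6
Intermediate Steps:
D(U) = 0 (D(U) = 0*U = 0)
1/(-247736 + (93*D(4/(-5) + 3/4))*V(-4)) = 1/(-247736 + (93*0)*(-4)) = 1/(-247736 + 0*(-4)) = 1/(-247736 + 0) = 1/(-247736) = -1/247736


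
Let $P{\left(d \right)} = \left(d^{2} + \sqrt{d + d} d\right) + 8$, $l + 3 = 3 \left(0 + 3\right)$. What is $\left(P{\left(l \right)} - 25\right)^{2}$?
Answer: $793 + 456 \sqrt{3} \approx 1582.8$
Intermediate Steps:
$l = 6$ ($l = -3 + 3 \left(0 + 3\right) = -3 + 3 \cdot 3 = -3 + 9 = 6$)
$P{\left(d \right)} = 8 + d^{2} + \sqrt{2} d^{\frac{3}{2}}$ ($P{\left(d \right)} = \left(d^{2} + \sqrt{2 d} d\right) + 8 = \left(d^{2} + \sqrt{2} \sqrt{d} d\right) + 8 = \left(d^{2} + \sqrt{2} d^{\frac{3}{2}}\right) + 8 = 8 + d^{2} + \sqrt{2} d^{\frac{3}{2}}$)
$\left(P{\left(l \right)} - 25\right)^{2} = \left(\left(8 + 6^{2} + \sqrt{2} \cdot 6^{\frac{3}{2}}\right) - 25\right)^{2} = \left(\left(8 + 36 + \sqrt{2} \cdot 6 \sqrt{6}\right) - 25\right)^{2} = \left(\left(8 + 36 + 12 \sqrt{3}\right) - 25\right)^{2} = \left(\left(44 + 12 \sqrt{3}\right) - 25\right)^{2} = \left(19 + 12 \sqrt{3}\right)^{2}$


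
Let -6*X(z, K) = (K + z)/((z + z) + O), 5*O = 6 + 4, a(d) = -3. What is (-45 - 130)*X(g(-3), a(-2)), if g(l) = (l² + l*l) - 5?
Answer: 125/12 ≈ 10.417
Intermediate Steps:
O = 2 (O = (6 + 4)/5 = (⅕)*10 = 2)
g(l) = -5 + 2*l² (g(l) = (l² + l²) - 5 = 2*l² - 5 = -5 + 2*l²)
X(z, K) = -(K + z)/(6*(2 + 2*z)) (X(z, K) = -(K + z)/(6*((z + z) + 2)) = -(K + z)/(6*(2*z + 2)) = -(K + z)/(6*(2 + 2*z)))
(-45 - 130)*X(g(-3), a(-2)) = (-45 - 130)*((-1*(-3) - (-5 + 2*(-3)²))/(12*(1 + (-5 + 2*(-3)²)))) = -175*(3 - (-5 + 2*9))/(12*(1 + (-5 + 2*9))) = -175*(3 - (-5 + 18))/(12*(1 + (-5 + 18))) = -175*(3 - 1*13)/(12*(1 + 13)) = -175*(3 - 13)/(12*14) = -175*(-10)/(12*14) = -175*(-5/84) = 125/12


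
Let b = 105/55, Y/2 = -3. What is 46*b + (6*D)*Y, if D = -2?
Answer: 1758/11 ≈ 159.82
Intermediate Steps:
Y = -6 (Y = 2*(-3) = -6)
b = 21/11 (b = 105*(1/55) = 21/11 ≈ 1.9091)
46*b + (6*D)*Y = 46*(21/11) + (6*(-2))*(-6) = 966/11 - 12*(-6) = 966/11 + 72 = 1758/11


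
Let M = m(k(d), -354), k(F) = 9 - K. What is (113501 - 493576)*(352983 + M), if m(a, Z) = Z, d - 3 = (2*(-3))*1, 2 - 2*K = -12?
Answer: -134025467175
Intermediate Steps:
K = 7 (K = 1 - 1/2*(-12) = 1 + 6 = 7)
d = -3 (d = 3 + (2*(-3))*1 = 3 - 6*1 = 3 - 6 = -3)
k(F) = 2 (k(F) = 9 - 1*7 = 9 - 7 = 2)
M = -354
(113501 - 493576)*(352983 + M) = (113501 - 493576)*(352983 - 354) = -380075*352629 = -134025467175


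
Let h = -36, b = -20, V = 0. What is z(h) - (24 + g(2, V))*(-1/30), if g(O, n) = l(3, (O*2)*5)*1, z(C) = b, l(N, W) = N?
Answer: -191/10 ≈ -19.100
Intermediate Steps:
z(C) = -20
g(O, n) = 3 (g(O, n) = 3*1 = 3)
z(h) - (24 + g(2, V))*(-1/30) = -20 - (24 + 3)*(-1/30) = -20 - 27*(-1*1/30) = -20 - 27*(-1)/30 = -20 - 1*(-9/10) = -20 + 9/10 = -191/10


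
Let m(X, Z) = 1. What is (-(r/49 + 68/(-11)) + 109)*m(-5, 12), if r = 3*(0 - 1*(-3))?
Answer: 61984/539 ≈ 115.00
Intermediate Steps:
r = 9 (r = 3*(0 + 3) = 3*3 = 9)
(-(r/49 + 68/(-11)) + 109)*m(-5, 12) = (-(9/49 + 68/(-11)) + 109)*1 = (-(9*(1/49) + 68*(-1/11)) + 109)*1 = (-(9/49 - 68/11) + 109)*1 = (-1*(-3233/539) + 109)*1 = (3233/539 + 109)*1 = (61984/539)*1 = 61984/539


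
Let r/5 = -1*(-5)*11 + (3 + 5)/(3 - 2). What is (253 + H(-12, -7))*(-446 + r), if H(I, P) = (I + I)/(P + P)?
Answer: -233573/7 ≈ -33368.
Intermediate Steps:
H(I, P) = I/P (H(I, P) = (2*I)/((2*P)) = (2*I)*(1/(2*P)) = I/P)
r = 315 (r = 5*(-1*(-5)*11 + (3 + 5)/(3 - 2)) = 5*(5*11 + 8/1) = 5*(55 + 8*1) = 5*(55 + 8) = 5*63 = 315)
(253 + H(-12, -7))*(-446 + r) = (253 - 12/(-7))*(-446 + 315) = (253 - 12*(-⅐))*(-131) = (253 + 12/7)*(-131) = (1783/7)*(-131) = -233573/7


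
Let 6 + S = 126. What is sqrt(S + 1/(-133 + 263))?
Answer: sqrt(2028130)/130 ≈ 10.955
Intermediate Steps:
S = 120 (S = -6 + 126 = 120)
sqrt(S + 1/(-133 + 263)) = sqrt(120 + 1/(-133 + 263)) = sqrt(120 + 1/130) = sqrt(15601/130) = sqrt(2028130)/130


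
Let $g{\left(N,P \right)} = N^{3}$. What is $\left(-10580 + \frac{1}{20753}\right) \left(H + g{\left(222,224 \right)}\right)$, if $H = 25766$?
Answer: $- \frac{2407947587199546}{20753} \approx -1.1603 \cdot 10^{11}$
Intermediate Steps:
$\left(-10580 + \frac{1}{20753}\right) \left(H + g{\left(222,224 \right)}\right) = \left(-10580 + \frac{1}{20753}\right) \left(25766 + 222^{3}\right) = \left(-10580 + \frac{1}{20753}\right) \left(25766 + 10941048\right) = \left(- \frac{219566739}{20753}\right) 10966814 = - \frac{2407947587199546}{20753}$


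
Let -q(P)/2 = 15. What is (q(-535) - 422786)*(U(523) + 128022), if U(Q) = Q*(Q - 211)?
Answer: -123123173568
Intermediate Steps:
q(P) = -30 (q(P) = -2*15 = -30)
U(Q) = Q*(-211 + Q)
(q(-535) - 422786)*(U(523) + 128022) = (-30 - 422786)*(523*(-211 + 523) + 128022) = -422816*(523*312 + 128022) = -422816*(163176 + 128022) = -422816*291198 = -123123173568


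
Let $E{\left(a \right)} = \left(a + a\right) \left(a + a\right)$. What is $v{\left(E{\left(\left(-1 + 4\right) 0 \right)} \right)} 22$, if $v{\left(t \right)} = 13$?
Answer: $286$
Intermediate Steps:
$E{\left(a \right)} = 4 a^{2}$ ($E{\left(a \right)} = 2 a 2 a = 4 a^{2}$)
$v{\left(E{\left(\left(-1 + 4\right) 0 \right)} \right)} 22 = 13 \cdot 22 = 286$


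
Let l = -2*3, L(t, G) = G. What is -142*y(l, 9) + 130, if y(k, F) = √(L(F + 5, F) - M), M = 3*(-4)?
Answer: 130 - 142*√21 ≈ -520.73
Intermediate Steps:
M = -12
l = -6
y(k, F) = √(12 + F) (y(k, F) = √(F - 1*(-12)) = √(F + 12) = √(12 + F))
-142*y(l, 9) + 130 = -142*√(12 + 9) + 130 = -142*√21 + 130 = 130 - 142*√21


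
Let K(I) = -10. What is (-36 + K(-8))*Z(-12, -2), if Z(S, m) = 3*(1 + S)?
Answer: 1518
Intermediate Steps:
Z(S, m) = 3 + 3*S
(-36 + K(-8))*Z(-12, -2) = (-36 - 10)*(3 + 3*(-12)) = -46*(3 - 36) = -46*(-33) = 1518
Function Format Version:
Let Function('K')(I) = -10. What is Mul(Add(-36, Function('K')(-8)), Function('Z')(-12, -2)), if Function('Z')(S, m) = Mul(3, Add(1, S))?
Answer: 1518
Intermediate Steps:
Function('Z')(S, m) = Add(3, Mul(3, S))
Mul(Add(-36, Function('K')(-8)), Function('Z')(-12, -2)) = Mul(Add(-36, -10), Add(3, Mul(3, -12))) = Mul(-46, Add(3, -36)) = Mul(-46, -33) = 1518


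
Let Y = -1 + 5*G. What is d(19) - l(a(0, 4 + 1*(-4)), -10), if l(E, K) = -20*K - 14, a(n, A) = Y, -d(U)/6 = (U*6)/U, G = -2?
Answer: -222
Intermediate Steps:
d(U) = -36 (d(U) = -6*U*6/U = -6*6*U/U = -6*6 = -36)
Y = -11 (Y = -1 + 5*(-2) = -1 - 10 = -11)
a(n, A) = -11
l(E, K) = -14 - 20*K
d(19) - l(a(0, 4 + 1*(-4)), -10) = -36 - (-14 - 20*(-10)) = -36 - (-14 + 200) = -36 - 1*186 = -36 - 186 = -222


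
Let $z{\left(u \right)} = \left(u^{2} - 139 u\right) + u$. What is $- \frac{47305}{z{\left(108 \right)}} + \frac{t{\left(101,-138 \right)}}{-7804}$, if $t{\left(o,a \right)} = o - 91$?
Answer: $\frac{18456791}{1264248} \approx 14.599$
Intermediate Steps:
$t{\left(o,a \right)} = -91 + o$
$z{\left(u \right)} = u^{2} - 138 u$
$- \frac{47305}{z{\left(108 \right)}} + \frac{t{\left(101,-138 \right)}}{-7804} = - \frac{47305}{108 \left(-138 + 108\right)} + \frac{-91 + 101}{-7804} = - \frac{47305}{108 \left(-30\right)} + 10 \left(- \frac{1}{7804}\right) = - \frac{47305}{-3240} - \frac{5}{3902} = \left(-47305\right) \left(- \frac{1}{3240}\right) - \frac{5}{3902} = \frac{9461}{648} - \frac{5}{3902} = \frac{18456791}{1264248}$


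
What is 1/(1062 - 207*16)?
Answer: -1/2250 ≈ -0.00044444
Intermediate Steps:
1/(1062 - 207*16) = 1/(1062 - 3312) = 1/(-2250) = -1/2250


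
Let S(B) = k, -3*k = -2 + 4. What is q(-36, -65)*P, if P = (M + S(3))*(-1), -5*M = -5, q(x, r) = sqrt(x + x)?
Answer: -2*I*sqrt(2) ≈ -2.8284*I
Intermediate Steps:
q(x, r) = sqrt(2)*sqrt(x) (q(x, r) = sqrt(2*x) = sqrt(2)*sqrt(x))
M = 1 (M = -1/5*(-5) = 1)
k = -2/3 (k = -(-2 + 4)/3 = -1/3*2 = -2/3 ≈ -0.66667)
S(B) = -2/3
P = -1/3 (P = (1 - 2/3)*(-1) = (1/3)*(-1) = -1/3 ≈ -0.33333)
q(-36, -65)*P = (sqrt(2)*sqrt(-36))*(-1/3) = (sqrt(2)*(6*I))*(-1/3) = (6*I*sqrt(2))*(-1/3) = -2*I*sqrt(2)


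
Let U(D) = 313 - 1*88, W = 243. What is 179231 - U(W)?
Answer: 179006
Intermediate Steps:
U(D) = 225 (U(D) = 313 - 88 = 225)
179231 - U(W) = 179231 - 1*225 = 179231 - 225 = 179006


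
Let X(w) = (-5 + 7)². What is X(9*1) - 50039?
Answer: -50035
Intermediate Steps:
X(w) = 4 (X(w) = 2² = 4)
X(9*1) - 50039 = 4 - 50039 = -50035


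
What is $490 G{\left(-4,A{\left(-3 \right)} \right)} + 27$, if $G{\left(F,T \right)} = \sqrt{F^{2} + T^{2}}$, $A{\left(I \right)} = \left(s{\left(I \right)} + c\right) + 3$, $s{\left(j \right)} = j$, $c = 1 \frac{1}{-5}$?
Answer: $27 + 98 \sqrt{401} \approx 1989.4$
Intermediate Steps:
$c = - \frac{1}{5}$ ($c = 1 \left(- \frac{1}{5}\right) = - \frac{1}{5} \approx -0.2$)
$A{\left(I \right)} = \frac{14}{5} + I$ ($A{\left(I \right)} = \left(I - \frac{1}{5}\right) + 3 = \left(- \frac{1}{5} + I\right) + 3 = \frac{14}{5} + I$)
$490 G{\left(-4,A{\left(-3 \right)} \right)} + 27 = 490 \sqrt{\left(-4\right)^{2} + \left(\frac{14}{5} - 3\right)^{2}} + 27 = 490 \sqrt{16 + \left(- \frac{1}{5}\right)^{2}} + 27 = 490 \sqrt{16 + \frac{1}{25}} + 27 = 490 \sqrt{\frac{401}{25}} + 27 = 490 \frac{\sqrt{401}}{5} + 27 = 98 \sqrt{401} + 27 = 27 + 98 \sqrt{401}$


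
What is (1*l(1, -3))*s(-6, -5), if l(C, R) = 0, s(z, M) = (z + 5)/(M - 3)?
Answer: 0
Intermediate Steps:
s(z, M) = (5 + z)/(-3 + M)
(1*l(1, -3))*s(-6, -5) = (1*0)*((5 - 6)/(-3 - 5)) = 0*(-1/(-8)) = 0*(-1/8*(-1)) = 0*(1/8) = 0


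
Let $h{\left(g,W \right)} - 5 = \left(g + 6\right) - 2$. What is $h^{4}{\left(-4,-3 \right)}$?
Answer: $625$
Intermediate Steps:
$h{\left(g,W \right)} = 9 + g$ ($h{\left(g,W \right)} = 5 + \left(\left(g + 6\right) - 2\right) = 5 + \left(\left(6 + g\right) - 2\right) = 5 + \left(4 + g\right) = 9 + g$)
$h^{4}{\left(-4,-3 \right)} = \left(9 - 4\right)^{4} = 5^{4} = 625$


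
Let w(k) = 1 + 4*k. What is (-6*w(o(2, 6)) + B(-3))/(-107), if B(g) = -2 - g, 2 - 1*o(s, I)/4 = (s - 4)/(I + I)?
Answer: 213/107 ≈ 1.9907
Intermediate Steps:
o(s, I) = 8 - 2*(-4 + s)/I (o(s, I) = 8 - 4*(s - 4)/(I + I) = 8 - 4*(-4 + s)/(2*I) = 8 - 4*(-4 + s)*1/(2*I) = 8 - 2*(-4 + s)/I)
(-6*w(o(2, 6)) + B(-3))/(-107) = (-6*(1 + 4*(2*(4 - 1*2 + 4*6)/6)) + (-2 - 1*(-3)))/(-107) = (-6*(1 + 4*(2*(⅙)*(4 - 2 + 24))) + (-2 + 3))*(-1/107) = (-6*(1 + 4*(2*(⅙)*26)) + 1)*(-1/107) = (-6*(1 + 4*(26/3)) + 1)*(-1/107) = (-6*(1 + 104/3) + 1)*(-1/107) = (-6*107/3 + 1)*(-1/107) = (-214 + 1)*(-1/107) = -213*(-1/107) = 213/107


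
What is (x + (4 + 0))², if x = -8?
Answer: 16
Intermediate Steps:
(x + (4 + 0))² = (-8 + (4 + 0))² = (-8 + 4)² = (-4)² = 16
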